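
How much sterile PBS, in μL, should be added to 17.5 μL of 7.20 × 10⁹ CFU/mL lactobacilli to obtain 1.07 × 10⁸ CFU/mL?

V₂ = C₁V₁/C₂ = 7.20 × 10⁹ × 17.5 / 1.07 × 10⁸ = 1178 μL.
Diluent to add = V₂ − V₁ = 1178 − 17.5 = 1160 μL.

1160 μL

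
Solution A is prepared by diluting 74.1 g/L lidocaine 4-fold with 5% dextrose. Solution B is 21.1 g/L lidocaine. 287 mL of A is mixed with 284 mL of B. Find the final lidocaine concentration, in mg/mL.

19.8 mg/mL

C_A = 74.1 g/L / 4 = 18.5 g/L.
C_mix = (C_A·V_A + C_B·V_B)/(V_A + V_B) = (18.5×287 + 21.1×284) / 571.0 = 19.8 g/L = 19.8 mg/mL.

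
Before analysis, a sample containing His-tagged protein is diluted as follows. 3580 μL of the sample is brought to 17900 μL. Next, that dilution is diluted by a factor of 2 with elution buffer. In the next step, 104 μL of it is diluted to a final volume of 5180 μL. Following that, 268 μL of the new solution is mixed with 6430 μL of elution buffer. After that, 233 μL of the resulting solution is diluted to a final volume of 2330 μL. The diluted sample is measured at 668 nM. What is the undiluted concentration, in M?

0.0832 M

Overall dilution factor = 5 × 2 × 49.81 × 24.99 × 10 = 1.24 × 10⁵.
Original = 668 nM × 1.24 × 10⁵ = 8.32 × 10⁷ nM = 0.0832 M.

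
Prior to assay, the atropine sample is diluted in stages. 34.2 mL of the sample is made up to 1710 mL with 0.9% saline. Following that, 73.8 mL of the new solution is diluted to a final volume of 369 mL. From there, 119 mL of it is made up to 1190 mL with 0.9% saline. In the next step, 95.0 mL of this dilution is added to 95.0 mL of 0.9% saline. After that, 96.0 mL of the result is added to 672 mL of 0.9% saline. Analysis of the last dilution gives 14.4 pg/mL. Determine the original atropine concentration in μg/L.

576 μg/L

Overall dilution factor = 50 × 5 × 10 × 2 × 8 = 4.00 × 10⁴.
Original = 14.4 pg/mL × 4.00 × 10⁴ = 5.76 × 10⁵ pg/mL = 576 μg/L.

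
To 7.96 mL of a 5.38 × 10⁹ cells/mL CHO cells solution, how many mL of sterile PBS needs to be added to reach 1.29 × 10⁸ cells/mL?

324 mL

V₂ = C₁V₁/C₂ = 5.38 × 10⁹ × 7.96 / 1.29 × 10⁸ = 332 mL.
Diluent to add = V₂ − V₁ = 332 − 7.96 = 324 mL.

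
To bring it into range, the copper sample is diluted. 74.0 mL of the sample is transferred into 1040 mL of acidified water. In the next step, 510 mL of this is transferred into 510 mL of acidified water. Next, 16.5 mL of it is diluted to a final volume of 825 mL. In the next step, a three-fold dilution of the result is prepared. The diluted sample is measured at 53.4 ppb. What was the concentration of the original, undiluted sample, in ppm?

Overall dilution factor = 15.05 × 2 × 50 × 3 = 4516.
Original = 53.4 ppb × 4516 = 2.41 × 10⁵ ppb = 241 ppm.

241 ppm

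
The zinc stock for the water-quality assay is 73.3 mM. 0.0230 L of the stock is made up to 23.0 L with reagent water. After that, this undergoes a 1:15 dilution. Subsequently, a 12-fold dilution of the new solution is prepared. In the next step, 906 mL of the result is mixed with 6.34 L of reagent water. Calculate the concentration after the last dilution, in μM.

Overall dilution factor = 1000 × 15 × 12 × 7.998 = 1.44 × 10⁶.
73.3 mM / 1.44 × 10⁶ = 5.09 × 10⁻⁵ mM = 0.0509 μM.

0.0509 μM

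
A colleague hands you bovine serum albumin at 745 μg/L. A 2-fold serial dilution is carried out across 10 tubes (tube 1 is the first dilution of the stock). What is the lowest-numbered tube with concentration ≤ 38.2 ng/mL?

tube 5

Tube n has concentration 745 μg/L / 2ⁿ.
Need 2ⁿ ≥ 745 μg/L / 38.2 ng/mL = 19.5, so n ≥ 4.29.
First such tube: n = 5.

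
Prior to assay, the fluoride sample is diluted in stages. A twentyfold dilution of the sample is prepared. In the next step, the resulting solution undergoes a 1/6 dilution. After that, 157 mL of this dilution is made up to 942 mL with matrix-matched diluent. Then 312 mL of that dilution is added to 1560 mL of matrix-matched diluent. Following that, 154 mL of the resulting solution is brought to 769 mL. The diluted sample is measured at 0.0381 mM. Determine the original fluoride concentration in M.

Overall dilution factor = 20 × 6 × 6 × 6 × 4.994 = 2.16 × 10⁴.
Original = 0.0381 mM × 2.16 × 10⁴ = 822 mM = 0.822 M.

0.822 M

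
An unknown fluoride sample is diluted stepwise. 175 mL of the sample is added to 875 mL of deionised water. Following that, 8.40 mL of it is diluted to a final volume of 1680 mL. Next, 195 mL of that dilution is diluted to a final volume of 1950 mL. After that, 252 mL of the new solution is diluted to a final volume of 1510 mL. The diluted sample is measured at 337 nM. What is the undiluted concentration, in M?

Overall dilution factor = 6 × 200 × 10 × 5.992 = 7.19 × 10⁴.
Original = 337 nM × 7.19 × 10⁴ = 2.42 × 10⁷ nM = 0.0242 M.

0.0242 M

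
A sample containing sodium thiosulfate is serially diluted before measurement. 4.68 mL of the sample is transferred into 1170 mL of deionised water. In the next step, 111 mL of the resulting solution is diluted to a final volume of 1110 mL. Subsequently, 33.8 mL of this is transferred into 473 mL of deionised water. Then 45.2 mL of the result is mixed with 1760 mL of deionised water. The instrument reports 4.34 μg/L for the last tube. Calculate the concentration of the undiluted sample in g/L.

6.52 g/L

Overall dilution factor = 251 × 10 × 14.99 × 39.94 = 1.50 × 10⁶.
Original = 4.34 μg/L × 1.50 × 10⁶ = 6.52 × 10⁶ μg/L = 6.52 g/L.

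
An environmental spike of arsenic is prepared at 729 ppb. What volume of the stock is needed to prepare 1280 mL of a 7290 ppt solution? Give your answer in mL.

12.8 mL

7290 ppt = 7.29 ppb.
V₁ = C₂V₂/C₁ = 7.29 × 1280 / 729 = 12.8 mL.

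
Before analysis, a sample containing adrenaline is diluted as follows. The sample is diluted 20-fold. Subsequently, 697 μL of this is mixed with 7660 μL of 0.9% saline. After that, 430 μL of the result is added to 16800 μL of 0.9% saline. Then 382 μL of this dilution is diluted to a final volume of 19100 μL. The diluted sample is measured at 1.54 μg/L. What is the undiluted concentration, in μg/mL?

740 μg/mL

Overall dilution factor = 20 × 11.99 × 40.07 × 50 = 4.80 × 10⁵.
Original = 1.54 μg/L × 4.80 × 10⁵ = 7.40 × 10⁵ μg/L = 740 μg/mL.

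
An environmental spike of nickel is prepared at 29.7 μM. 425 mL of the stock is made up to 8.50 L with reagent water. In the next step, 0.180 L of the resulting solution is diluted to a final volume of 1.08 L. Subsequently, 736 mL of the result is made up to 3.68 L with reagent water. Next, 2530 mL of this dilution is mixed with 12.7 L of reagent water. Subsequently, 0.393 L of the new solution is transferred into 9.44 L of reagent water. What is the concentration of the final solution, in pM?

Overall dilution factor = 20 × 6 × 5 × 6.020 × 25.02 = 9.04 × 10⁴.
29.7 μM / 9.04 × 10⁴ = 3.29 × 10⁻⁴ μM = 329 pM.

329 pM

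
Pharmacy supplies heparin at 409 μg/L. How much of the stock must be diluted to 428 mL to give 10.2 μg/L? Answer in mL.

V₁ = C₂V₂/C₁ = 10.2 × 428 / 409 = 10.7 mL.

10.7 mL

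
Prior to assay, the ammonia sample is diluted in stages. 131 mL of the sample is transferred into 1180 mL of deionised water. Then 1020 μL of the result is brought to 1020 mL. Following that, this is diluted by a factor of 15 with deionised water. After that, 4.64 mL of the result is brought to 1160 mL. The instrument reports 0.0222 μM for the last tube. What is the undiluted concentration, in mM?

833 mM

Overall dilution factor = 10.01 × 1000 × 15 × 250 = 3.75 × 10⁷.
Original = 0.0222 μM × 3.75 × 10⁷ = 8.33 × 10⁵ μM = 833 mM.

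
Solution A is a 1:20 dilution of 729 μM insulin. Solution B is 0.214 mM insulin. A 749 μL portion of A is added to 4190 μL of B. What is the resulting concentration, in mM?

C_A = 729 μM / 20 = 36.5 μM.
C_B = 0.214 mM = 214 μM.
C_mix = (C_A·V_A + C_B·V_B)/(V_A + V_B) = (36.5×749 + 214×4190) / 4939 = 187 μM = 0.187 mM.

0.187 mM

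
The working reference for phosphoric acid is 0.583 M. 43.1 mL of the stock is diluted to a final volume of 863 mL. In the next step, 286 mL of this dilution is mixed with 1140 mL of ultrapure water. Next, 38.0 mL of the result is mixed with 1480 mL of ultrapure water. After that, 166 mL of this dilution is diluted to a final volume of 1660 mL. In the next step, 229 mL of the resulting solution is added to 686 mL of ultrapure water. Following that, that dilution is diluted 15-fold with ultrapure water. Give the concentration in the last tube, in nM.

244 nM

Overall dilution factor = 20.02 × 4.986 × 39.95 × 10 × 3.996 × 15 = 2.39 × 10⁶.
0.583 M / 2.39 × 10⁶ = 2.44 × 10⁻⁷ M = 244 nM.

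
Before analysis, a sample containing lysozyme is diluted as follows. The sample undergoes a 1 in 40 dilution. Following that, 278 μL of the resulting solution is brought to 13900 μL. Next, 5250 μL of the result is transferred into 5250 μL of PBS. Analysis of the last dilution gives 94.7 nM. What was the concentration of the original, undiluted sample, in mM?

0.379 mM

Overall dilution factor = 40 × 50 × 2 = 4000.
Original = 94.7 nM × 4000 = 3.79 × 10⁵ nM = 0.379 mM.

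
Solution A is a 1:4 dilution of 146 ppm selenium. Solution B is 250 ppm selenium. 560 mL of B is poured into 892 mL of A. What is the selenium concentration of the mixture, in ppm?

C_A = 146 ppm / 4 = 36.5 ppm.
C_mix = (C_A·V_A + C_B·V_B)/(V_A + V_B) = (36.5×892 + 250×560) / 1452 = 119 ppm.

119 ppm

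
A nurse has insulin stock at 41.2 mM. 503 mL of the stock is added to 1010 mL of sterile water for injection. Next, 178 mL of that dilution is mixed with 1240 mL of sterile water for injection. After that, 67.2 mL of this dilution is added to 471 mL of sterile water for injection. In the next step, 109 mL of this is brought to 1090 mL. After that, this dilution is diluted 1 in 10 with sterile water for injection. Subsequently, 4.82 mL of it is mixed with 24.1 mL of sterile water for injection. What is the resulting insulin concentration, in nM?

Overall dilution factor = 3.008 × 7.966 × 8.009 × 10 × 10 × 6 = 1.15 × 10⁵.
41.2 mM / 1.15 × 10⁵ = 3.58 × 10⁻⁴ mM = 358 nM.

358 nM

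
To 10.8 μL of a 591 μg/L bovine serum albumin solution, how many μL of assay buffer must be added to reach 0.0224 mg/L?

0.0224 mg/L = 22.4 μg/L.
V₂ = C₁V₁/C₂ = 591 × 10.8 / 22.4 = 285 μL.
Diluent to add = V₂ − V₁ = 285 − 10.8 = 274 μL.

274 μL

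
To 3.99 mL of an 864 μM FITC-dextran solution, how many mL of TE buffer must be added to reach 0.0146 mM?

0.0146 mM = 14.6 μM.
V₂ = C₁V₁/C₂ = 864 × 3.99 / 14.6 = 236 mL.
Diluent to add = V₂ − V₁ = 236 − 3.99 = 232 mL.

232 mL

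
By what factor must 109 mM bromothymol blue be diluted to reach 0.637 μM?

1.71 × 10⁵

Factor = C₀/C_target = 109 mM / 0.637 μM = 1.71 × 10⁵.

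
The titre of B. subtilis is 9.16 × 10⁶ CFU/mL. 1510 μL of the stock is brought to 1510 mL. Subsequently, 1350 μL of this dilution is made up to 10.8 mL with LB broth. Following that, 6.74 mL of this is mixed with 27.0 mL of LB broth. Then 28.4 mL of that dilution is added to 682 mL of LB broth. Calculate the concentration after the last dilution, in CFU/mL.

9.14 CFU/mL

Overall dilution factor = 1000 × 8 × 5.006 × 25.01 = 1.00 × 10⁶.
9.16 × 10⁶ CFU/mL / 1.00 × 10⁶ = 9.14 CFU/mL.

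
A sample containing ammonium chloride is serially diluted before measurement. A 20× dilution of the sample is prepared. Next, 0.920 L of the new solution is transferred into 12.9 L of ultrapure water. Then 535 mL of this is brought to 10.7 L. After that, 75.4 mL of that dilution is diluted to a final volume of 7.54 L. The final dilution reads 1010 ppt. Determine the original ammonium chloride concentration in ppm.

607 ppm

Overall dilution factor = 20 × 15.02 × 20 × 100 = 6.01 × 10⁵.
Original = 1010 ppt × 6.01 × 10⁵ = 6.07 × 10⁸ ppt = 607 ppm.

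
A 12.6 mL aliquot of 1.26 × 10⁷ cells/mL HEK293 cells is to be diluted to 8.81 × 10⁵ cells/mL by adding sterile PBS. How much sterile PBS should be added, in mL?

V₂ = C₁V₁/C₂ = 1.26 × 10⁷ × 12.6 / 8.81 × 10⁵ = 180 mL.
Diluent to add = V₂ − V₁ = 180 − 12.6 = 168 mL.

168 mL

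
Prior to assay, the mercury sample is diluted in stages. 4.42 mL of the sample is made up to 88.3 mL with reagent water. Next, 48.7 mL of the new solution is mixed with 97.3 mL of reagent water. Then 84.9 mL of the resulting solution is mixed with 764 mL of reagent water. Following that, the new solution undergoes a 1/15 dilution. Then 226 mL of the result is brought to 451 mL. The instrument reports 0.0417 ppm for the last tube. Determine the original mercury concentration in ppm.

Overall dilution factor = 19.98 × 2.998 × 9.999 × 15 × 1.996 = 1.79 × 10⁴.
Original = 0.0417 ppm × 1.79 × 10⁴ = 747 ppm.

747 ppm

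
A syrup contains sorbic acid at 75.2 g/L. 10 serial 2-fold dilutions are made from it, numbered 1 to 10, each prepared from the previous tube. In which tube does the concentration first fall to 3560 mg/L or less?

Tube n has concentration 75.2 g/L / 2ⁿ.
Need 2ⁿ ≥ 75.2 g/L / 3560 mg/L = 21.1, so n ≥ 4.40.
First such tube: n = 5.

tube 5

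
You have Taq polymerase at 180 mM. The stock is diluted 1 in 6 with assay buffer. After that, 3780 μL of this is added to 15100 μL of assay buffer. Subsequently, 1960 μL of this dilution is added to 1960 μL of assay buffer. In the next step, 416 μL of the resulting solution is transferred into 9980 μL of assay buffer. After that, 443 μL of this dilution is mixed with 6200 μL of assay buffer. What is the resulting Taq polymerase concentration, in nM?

Overall dilution factor = 6 × 4.995 × 2 × 24.99 × 15.00 = 2.25 × 10⁴.
180 mM / 2.25 × 10⁴ = 8.01 × 10⁻³ mM = 8010 nM.

8010 nM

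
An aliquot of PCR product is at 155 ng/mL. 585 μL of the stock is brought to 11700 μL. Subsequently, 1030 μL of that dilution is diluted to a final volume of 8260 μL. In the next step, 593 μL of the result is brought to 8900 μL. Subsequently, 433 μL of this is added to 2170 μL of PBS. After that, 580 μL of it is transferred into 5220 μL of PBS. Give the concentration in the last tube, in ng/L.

1.07 ng/L

Overall dilution factor = 20 × 8.019 × 15.01 × 6.012 × 10 = 1.45 × 10⁵.
155 ng/mL / 1.45 × 10⁵ = 1.07 × 10⁻³ ng/mL = 1.07 ng/L.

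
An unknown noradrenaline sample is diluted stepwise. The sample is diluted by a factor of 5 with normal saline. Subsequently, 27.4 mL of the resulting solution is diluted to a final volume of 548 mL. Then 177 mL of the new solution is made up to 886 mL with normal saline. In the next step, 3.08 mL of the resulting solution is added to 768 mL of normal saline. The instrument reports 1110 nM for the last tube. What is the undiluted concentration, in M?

Overall dilution factor = 5 × 20 × 5.006 × 250.4 = 1.25 × 10⁵.
Original = 1110 nM × 1.25 × 10⁵ = 1.39 × 10⁸ nM = 0.139 M.

0.139 M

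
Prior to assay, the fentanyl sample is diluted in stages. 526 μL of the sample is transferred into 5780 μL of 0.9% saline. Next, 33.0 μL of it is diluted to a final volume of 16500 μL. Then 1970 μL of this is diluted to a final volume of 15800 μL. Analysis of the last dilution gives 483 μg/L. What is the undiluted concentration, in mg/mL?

Overall dilution factor = 11.99 × 500 × 8.020 = 4.81 × 10⁴.
Original = 483 μg/L × 4.81 × 10⁴ = 2.32 × 10⁷ μg/L = 23.2 mg/mL.

23.2 mg/mL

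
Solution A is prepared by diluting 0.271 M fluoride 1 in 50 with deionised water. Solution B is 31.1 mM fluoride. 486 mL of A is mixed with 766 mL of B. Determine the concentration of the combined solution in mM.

21.1 mM

C_A = 0.271 M / 50 = 5.42 × 10⁻³ M.
C_B = 31.1 mM = 0.0311 M.
C_mix = (C_A·V_A + C_B·V_B)/(V_A + V_B) = (5.42 × 10⁻³×486 + 0.0311×766) / 1252 = 0.0211 M = 21.1 mM.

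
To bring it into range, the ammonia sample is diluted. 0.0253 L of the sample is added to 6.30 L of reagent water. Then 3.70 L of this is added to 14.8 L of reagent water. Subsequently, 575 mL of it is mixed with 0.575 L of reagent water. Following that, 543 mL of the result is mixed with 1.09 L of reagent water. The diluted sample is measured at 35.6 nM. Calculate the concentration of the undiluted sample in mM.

Overall dilution factor = 250.0 × 5 × 2 × 3.007 = 7519.
Original = 35.6 nM × 7519 = 2.68 × 10⁵ nM = 0.268 mM.

0.268 mM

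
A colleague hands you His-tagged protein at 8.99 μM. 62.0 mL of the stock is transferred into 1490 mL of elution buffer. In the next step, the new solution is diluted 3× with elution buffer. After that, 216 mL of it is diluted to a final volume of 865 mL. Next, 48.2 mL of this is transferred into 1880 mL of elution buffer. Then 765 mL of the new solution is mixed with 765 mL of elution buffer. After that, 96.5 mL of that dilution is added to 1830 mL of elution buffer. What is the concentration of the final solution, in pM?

Overall dilution factor = 25.03 × 3 × 4.005 × 40.00 × 2 × 19.96 = 4.80 × 10⁵.
8.99 μM / 4.80 × 10⁵ = 1.87 × 10⁻⁵ μM = 18.7 pM.

18.7 pM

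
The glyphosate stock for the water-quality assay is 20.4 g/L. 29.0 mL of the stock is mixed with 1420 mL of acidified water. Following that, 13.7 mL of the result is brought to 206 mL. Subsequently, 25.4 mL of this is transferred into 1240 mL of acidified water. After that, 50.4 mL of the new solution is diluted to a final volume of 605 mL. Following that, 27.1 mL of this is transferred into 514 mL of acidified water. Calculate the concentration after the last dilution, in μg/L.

2.27 μg/L

Overall dilution factor = 49.97 × 15.04 × 49.82 × 12.00 × 19.97 = 8.97 × 10⁶.
20.4 g/L / 8.97 × 10⁶ = 2.27 × 10⁻⁶ g/L = 2.27 μg/L.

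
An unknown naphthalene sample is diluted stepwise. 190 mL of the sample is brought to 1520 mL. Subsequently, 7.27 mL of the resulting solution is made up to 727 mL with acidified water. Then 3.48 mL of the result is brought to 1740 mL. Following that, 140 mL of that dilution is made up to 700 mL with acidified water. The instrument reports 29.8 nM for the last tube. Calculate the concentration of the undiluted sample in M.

Overall dilution factor = 8 × 100 × 500 × 5 = 2.00 × 10⁶.
Original = 29.8 nM × 2.00 × 10⁶ = 5.96 × 10⁷ nM = 0.0596 M.

0.0596 M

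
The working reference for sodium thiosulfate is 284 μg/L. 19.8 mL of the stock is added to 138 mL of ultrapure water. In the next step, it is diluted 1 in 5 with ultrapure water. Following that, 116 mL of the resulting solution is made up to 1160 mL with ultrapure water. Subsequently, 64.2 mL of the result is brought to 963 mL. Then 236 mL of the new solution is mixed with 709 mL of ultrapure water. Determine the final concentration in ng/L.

11.9 ng/L

Overall dilution factor = 7.970 × 5 × 10 × 15 × 4.004 = 2.39 × 10⁴.
284 μg/L / 2.39 × 10⁴ = 0.0119 μg/L = 11.9 ng/L.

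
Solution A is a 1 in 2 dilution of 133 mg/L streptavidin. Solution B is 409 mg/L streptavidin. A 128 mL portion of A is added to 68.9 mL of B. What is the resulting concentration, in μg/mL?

186 μg/mL

C_A = 133 mg/L / 2 = 66.5 mg/L.
C_mix = (C_A·V_A + C_B·V_B)/(V_A + V_B) = (66.5×128 + 409×68.9) / 196.9 = 186 mg/L = 186 μg/mL.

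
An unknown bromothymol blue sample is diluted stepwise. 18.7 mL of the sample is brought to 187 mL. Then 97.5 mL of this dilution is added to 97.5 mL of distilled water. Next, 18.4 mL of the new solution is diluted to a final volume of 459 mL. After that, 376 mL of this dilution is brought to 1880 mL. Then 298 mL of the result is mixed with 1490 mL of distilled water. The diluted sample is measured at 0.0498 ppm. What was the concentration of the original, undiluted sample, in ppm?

Overall dilution factor = 10 × 2 × 24.95 × 5 × 6 = 1.50 × 10⁴.
Original = 0.0498 ppm × 1.50 × 10⁴ = 745 ppm.

745 ppm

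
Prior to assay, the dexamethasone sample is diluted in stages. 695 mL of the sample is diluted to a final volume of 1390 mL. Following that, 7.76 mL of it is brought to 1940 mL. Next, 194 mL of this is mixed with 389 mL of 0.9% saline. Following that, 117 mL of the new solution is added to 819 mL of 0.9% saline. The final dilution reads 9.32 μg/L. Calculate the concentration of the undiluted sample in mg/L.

Overall dilution factor = 2 × 250 × 3.005 × 8 = 1.20 × 10⁴.
Original = 9.32 μg/L × 1.20 × 10⁴ = 1.12 × 10⁵ μg/L = 112 mg/L.

112 mg/L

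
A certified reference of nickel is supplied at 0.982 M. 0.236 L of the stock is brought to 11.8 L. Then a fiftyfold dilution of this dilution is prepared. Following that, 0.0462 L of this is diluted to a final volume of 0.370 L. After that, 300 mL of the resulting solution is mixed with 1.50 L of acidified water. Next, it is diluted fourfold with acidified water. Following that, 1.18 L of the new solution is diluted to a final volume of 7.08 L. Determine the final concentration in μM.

Overall dilution factor = 50 × 50 × 8.009 × 6 × 4 × 6 = 2.88 × 10⁶.
0.982 M / 2.88 × 10⁶ = 3.41 × 10⁻⁷ M = 0.341 μM.

0.341 μM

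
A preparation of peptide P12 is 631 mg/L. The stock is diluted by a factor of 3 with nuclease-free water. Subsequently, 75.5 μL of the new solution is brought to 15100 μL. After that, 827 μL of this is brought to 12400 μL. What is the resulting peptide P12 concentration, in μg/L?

Overall dilution factor = 3 × 200 × 14.99 = 8996.
631 mg/L / 8996 = 0.0701 mg/L = 70.1 μg/L.

70.1 μg/L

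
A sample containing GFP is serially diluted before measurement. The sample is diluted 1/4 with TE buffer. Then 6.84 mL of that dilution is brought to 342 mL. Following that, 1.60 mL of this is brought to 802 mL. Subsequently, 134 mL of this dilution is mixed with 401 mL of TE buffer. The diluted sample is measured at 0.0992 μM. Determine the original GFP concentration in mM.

Overall dilution factor = 4 × 50 × 501.2 × 3.993 = 4.00 × 10⁵.
Original = 0.0992 μM × 4.00 × 10⁵ = 3.97 × 10⁴ μM = 39.7 mM.

39.7 mM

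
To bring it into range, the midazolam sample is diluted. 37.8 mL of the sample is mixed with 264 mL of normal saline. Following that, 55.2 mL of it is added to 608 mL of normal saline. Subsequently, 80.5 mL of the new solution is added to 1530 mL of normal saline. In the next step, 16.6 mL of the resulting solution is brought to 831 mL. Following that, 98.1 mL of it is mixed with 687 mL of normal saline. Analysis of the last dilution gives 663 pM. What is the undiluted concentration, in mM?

0.510 mM

Overall dilution factor = 7.984 × 12.01 × 20.01 × 50.06 × 8.003 = 7.69 × 10⁵.
Original = 663 pM × 7.69 × 10⁵ = 5.10 × 10⁸ pM = 0.510 mM.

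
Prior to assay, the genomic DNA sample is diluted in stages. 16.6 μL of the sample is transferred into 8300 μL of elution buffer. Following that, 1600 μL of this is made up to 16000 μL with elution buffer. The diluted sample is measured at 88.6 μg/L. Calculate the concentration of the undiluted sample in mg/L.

Overall dilution factor = 501 × 10 = 5010.
Original = 88.6 μg/L × 5010 = 4.44 × 10⁵ μg/L = 444 mg/L.

444 mg/L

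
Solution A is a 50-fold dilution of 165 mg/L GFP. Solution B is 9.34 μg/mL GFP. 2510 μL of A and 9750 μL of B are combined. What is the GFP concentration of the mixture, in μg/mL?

C_A = 165 mg/L / 50 = 3.30 mg/L.
C_B = 9.34 μg/mL = 9.34 mg/L.
C_mix = (C_A·V_A + C_B·V_B)/(V_A + V_B) = (3.30×2510 + 9.34×9750) / 12260 = 8.10 mg/L = 8.10 μg/mL.

8.10 μg/mL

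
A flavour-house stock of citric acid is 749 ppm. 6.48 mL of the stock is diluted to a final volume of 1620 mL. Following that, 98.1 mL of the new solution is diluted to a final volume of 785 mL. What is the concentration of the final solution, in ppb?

374 ppb

Overall dilution factor = 250 × 8.002 = 2001.
749 ppm / 2001 = 0.374 ppm = 374 ppb.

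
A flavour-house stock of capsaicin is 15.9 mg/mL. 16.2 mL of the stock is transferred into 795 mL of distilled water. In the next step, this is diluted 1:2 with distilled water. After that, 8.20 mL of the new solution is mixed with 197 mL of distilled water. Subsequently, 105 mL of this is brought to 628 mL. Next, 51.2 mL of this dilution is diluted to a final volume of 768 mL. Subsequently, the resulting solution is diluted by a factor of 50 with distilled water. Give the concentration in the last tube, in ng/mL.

Overall dilution factor = 50.07 × 2 × 25.02 × 5.981 × 15 × 50 = 1.12 × 10⁷.
15.9 mg/mL / 1.12 × 10⁷ = 1.41 × 10⁻⁶ mg/mL = 1.41 ng/mL.

1.41 ng/mL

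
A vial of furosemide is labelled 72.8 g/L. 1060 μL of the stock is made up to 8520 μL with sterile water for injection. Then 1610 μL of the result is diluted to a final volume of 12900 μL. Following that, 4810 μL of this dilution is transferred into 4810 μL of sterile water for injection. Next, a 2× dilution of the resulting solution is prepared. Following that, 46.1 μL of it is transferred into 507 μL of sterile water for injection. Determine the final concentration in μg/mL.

Overall dilution factor = 8.038 × 8.012 × 2 × 2 × 12.00 = 3091.
72.8 g/L / 3091 = 0.0236 g/L = 23.6 μg/mL.

23.6 μg/mL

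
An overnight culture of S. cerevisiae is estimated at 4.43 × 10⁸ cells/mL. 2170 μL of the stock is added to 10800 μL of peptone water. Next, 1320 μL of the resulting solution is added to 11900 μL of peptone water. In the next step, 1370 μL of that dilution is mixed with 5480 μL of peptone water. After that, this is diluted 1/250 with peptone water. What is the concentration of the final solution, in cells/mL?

Overall dilution factor = 5.977 × 10.02 × 5 × 250 = 7.48 × 10⁴.
4.43 × 10⁸ cells/mL / 7.48 × 10⁴ = 5920 cells/mL.

5920 cells/mL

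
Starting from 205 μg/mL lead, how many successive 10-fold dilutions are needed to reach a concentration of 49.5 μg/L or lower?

Need 10ⁿ ≥ 4141, so n ≥ log(4141)/log(10) = 3.62.
Minimum whole steps: n = 4.

4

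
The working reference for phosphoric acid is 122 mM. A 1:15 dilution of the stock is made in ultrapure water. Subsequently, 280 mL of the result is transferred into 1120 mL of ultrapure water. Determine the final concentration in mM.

1.63 mM

Overall dilution factor = 15 × 5 = 75.0.
122 mM / 75.0 = 1.63 mM.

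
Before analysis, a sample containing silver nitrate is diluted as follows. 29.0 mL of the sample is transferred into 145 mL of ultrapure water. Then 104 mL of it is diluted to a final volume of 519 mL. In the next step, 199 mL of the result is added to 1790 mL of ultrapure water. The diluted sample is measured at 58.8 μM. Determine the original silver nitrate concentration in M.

0.0176 M

Overall dilution factor = 6 × 4.990 × 9.995 = 299.
Original = 58.8 μM × 299 = 1.76 × 10⁴ μM = 0.0176 M.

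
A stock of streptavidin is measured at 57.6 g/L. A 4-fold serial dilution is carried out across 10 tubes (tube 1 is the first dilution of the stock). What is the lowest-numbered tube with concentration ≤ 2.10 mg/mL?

tube 3

Tube n has concentration 57.6 g/L / 4ⁿ.
Need 4ⁿ ≥ 57.6 g/L / 2.10 mg/mL = 27.4, so n ≥ 2.39.
First such tube: n = 3.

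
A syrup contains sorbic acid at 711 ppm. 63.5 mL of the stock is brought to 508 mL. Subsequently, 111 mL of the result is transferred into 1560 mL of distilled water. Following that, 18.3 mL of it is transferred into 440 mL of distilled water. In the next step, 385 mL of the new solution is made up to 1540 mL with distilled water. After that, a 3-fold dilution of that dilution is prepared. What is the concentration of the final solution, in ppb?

19.6 ppb

Overall dilution factor = 8 × 15.05 × 25.04 × 4 × 3 = 3.62 × 10⁴.
711 ppm / 3.62 × 10⁴ = 0.0196 ppm = 19.6 ppb.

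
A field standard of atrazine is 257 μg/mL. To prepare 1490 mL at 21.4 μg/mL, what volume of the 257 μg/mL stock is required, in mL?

124 mL

V₁ = C₂V₂/C₁ = 21.4 × 1490 / 257 = 124 mL.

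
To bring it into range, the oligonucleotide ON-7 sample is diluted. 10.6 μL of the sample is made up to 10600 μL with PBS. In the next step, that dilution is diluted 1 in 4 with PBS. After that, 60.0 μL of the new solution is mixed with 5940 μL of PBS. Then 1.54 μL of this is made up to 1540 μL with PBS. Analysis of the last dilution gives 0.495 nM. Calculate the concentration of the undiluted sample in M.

Overall dilution factor = 1000 × 4 × 100 × 1000 = 4.00 × 10⁸.
Original = 0.495 nM × 4.00 × 10⁸ = 1.98 × 10⁸ nM = 0.198 M.

0.198 M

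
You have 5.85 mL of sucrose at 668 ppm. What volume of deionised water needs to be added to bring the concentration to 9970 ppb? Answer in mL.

9970 ppb = 9.97 ppm.
V₂ = C₁V₁/C₂ = 668 × 5.85 / 9.97 = 392 mL.
Diluent to add = V₂ − V₁ = 392 − 5.85 = 386 mL.

386 mL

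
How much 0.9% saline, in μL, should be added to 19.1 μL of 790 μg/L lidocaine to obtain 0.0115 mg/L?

0.0115 mg/L = 11.5 μg/L.
V₂ = C₁V₁/C₂ = 790 × 19.1 / 11.5 = 1312 μL.
Diluent to add = V₂ − V₁ = 1312 − 19.1 = 1290 μL.

1290 μL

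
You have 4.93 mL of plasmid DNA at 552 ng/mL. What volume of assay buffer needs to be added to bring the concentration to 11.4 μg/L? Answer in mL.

11.4 μg/L = 11.4 ng/mL.
V₂ = C₁V₁/C₂ = 552 × 4.93 / 11.4 = 239 mL.
Diluent to add = V₂ − V₁ = 239 − 4.93 = 234 mL.

234 mL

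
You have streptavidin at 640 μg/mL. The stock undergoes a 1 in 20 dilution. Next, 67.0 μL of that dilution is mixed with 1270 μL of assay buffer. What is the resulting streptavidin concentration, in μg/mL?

Overall dilution factor = 20 × 19.96 = 399.
640 μg/mL / 399 = 1.60 μg/mL.

1.60 μg/mL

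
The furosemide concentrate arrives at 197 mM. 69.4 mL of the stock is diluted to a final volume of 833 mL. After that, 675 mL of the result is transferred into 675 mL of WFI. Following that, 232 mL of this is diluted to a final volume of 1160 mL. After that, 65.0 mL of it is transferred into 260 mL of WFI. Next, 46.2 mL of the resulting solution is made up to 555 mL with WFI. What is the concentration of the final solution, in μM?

27.3 μM

Overall dilution factor = 12.00 × 2 × 5 × 5 × 12.01 = 7210.
197 mM / 7210 = 0.0273 mM = 27.3 μM.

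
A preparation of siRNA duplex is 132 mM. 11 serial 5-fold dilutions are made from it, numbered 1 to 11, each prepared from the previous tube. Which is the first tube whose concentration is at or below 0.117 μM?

tube 9

Tube n has concentration 132 mM / 5ⁿ.
Need 5ⁿ ≥ 132 mM / 0.117 μM = 1.13 × 10⁶, so n ≥ 8.66.
First such tube: n = 9.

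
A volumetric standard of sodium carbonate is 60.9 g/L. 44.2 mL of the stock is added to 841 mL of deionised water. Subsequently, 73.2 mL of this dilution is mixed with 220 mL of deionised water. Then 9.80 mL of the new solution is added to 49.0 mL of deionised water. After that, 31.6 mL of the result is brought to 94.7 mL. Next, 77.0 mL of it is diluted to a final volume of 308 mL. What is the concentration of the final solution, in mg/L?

Overall dilution factor = 20.03 × 4.005 × 6 × 2.997 × 4 = 5770.
60.9 g/L / 5770 = 0.0106 g/L = 10.6 mg/L.

10.6 mg/L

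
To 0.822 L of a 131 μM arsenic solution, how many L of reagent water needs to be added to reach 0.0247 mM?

3.54 L

0.0247 mM = 24.7 μM.
V₂ = C₁V₁/C₂ = 131 × 0.822 / 24.7 = 4.36 L.
Diluent to add = V₂ − V₁ = 4.36 − 0.822 = 3.54 L.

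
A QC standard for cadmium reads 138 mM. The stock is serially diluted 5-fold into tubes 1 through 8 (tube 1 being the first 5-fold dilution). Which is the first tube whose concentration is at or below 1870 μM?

tube 3

Tube n has concentration 138 mM / 5ⁿ.
Need 5ⁿ ≥ 138 mM / 1870 μM = 73.8, so n ≥ 2.67.
First such tube: n = 3.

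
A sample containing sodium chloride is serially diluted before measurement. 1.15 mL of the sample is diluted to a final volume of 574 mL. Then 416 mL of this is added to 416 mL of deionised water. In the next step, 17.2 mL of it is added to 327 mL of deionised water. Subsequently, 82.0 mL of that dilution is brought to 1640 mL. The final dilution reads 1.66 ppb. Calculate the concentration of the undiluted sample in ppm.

Overall dilution factor = 499.1 × 2 × 20.01 × 20 = 4.00 × 10⁵.
Original = 1.66 ppb × 4.00 × 10⁵ = 6.63 × 10⁵ ppb = 663 ppm.

663 ppm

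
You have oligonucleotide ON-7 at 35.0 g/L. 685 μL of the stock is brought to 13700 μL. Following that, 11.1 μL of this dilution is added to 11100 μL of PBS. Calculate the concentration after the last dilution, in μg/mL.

1.75 μg/mL

Overall dilution factor = 20 × 1001 = 2.00 × 10⁴.
35.0 g/L / 2.00 × 10⁴ = 1.75 × 10⁻³ g/L = 1.75 μg/mL.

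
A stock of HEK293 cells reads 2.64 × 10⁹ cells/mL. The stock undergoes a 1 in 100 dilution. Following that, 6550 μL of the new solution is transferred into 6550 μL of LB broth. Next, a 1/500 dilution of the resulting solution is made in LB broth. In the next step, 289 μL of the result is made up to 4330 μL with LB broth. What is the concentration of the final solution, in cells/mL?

Overall dilution factor = 100 × 2 × 500 × 14.98 = 1.50 × 10⁶.
2.64 × 10⁹ cells/mL / 1.50 × 10⁶ = 1760 cells/mL.

1760 cells/mL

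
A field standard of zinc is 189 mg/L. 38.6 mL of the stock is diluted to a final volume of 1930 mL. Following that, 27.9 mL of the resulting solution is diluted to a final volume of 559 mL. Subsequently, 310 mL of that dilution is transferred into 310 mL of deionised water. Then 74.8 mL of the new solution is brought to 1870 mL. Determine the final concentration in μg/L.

3.77 μg/L

Overall dilution factor = 50 × 20.04 × 2 × 25 = 5.01 × 10⁴.
189 mg/L / 5.01 × 10⁴ = 3.77 × 10⁻³ mg/L = 3.77 μg/L.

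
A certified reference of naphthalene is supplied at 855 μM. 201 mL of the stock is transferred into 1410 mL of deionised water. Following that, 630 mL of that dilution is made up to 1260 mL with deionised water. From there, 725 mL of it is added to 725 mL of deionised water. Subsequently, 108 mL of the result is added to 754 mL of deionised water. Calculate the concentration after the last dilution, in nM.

Overall dilution factor = 8.015 × 2 × 2 × 7.981 = 256.
855 μM / 256 = 3.34 μM = 3340 nM.

3340 nM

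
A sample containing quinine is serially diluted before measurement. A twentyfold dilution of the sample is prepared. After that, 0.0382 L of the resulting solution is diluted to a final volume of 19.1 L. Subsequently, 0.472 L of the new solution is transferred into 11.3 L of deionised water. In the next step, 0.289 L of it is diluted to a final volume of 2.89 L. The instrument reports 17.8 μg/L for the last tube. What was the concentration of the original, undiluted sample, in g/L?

Overall dilution factor = 20 × 500 × 24.94 × 10 = 2.49 × 10⁶.
Original = 17.8 μg/L × 2.49 × 10⁶ = 4.44 × 10⁷ μg/L = 44.4 g/L.

44.4 g/L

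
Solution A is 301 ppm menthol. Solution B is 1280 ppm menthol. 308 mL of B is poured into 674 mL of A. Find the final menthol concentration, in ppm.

608 ppm

C_mix = (C_A·V_A + C_B·V_B)/(V_A + V_B) = (301×674 + 1280×308) / 982.0 = 608 ppm.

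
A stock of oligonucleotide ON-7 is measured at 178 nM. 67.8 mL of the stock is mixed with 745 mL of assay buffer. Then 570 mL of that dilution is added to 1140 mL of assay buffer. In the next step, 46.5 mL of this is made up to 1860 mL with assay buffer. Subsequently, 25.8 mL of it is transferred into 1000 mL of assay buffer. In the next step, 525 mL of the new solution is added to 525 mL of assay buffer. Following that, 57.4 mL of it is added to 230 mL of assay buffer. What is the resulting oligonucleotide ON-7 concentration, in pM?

Overall dilution factor = 11.99 × 3 × 40 × 39.76 × 2 × 5.007 = 5.73 × 10⁵.
178 nM / 5.73 × 10⁵ = 3.11 × 10⁻⁴ nM = 0.311 pM.

0.311 pM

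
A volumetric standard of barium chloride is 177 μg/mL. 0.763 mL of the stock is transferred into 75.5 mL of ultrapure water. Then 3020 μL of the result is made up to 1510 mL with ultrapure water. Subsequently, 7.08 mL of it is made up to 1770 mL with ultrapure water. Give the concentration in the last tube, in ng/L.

Overall dilution factor = 99.95 × 500 × 250 = 1.25 × 10⁷.
177 μg/mL / 1.25 × 10⁷ = 1.42 × 10⁻⁵ μg/mL = 14.2 ng/L.

14.2 ng/L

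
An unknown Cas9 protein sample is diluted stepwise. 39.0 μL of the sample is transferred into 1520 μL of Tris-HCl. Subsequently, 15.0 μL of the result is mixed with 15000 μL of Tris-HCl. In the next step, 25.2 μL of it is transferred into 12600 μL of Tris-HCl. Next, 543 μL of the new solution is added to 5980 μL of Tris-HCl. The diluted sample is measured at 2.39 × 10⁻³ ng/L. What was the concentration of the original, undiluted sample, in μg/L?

576 μg/L

Overall dilution factor = 39.97 × 1001 × 501 × 12.01 = 2.41 × 10⁸.
Original = 2.39 × 10⁻³ ng/L × 2.41 × 10⁸ = 5.76 × 10⁵ ng/L = 576 μg/L.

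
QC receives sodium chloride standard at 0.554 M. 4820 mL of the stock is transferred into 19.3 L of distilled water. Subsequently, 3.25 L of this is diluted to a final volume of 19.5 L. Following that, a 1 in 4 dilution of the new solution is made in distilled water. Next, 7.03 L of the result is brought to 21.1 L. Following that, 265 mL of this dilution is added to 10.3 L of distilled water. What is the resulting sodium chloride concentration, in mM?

0.0385 mM

Overall dilution factor = 5.004 × 6 × 4 × 3.001 × 39.87 = 1.44 × 10⁴.
0.554 M / 1.44 × 10⁴ = 3.85 × 10⁻⁵ M = 0.0385 mM.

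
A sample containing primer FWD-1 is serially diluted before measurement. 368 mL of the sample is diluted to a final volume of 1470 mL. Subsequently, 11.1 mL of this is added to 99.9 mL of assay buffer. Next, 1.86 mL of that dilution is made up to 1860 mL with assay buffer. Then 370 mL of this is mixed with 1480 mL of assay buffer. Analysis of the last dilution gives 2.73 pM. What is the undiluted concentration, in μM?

Overall dilution factor = 3.995 × 10 × 1000 × 5 = 2.00 × 10⁵.
Original = 2.73 pM × 2.00 × 10⁵ = 5.45 × 10⁵ pM = 0.545 μM.

0.545 μM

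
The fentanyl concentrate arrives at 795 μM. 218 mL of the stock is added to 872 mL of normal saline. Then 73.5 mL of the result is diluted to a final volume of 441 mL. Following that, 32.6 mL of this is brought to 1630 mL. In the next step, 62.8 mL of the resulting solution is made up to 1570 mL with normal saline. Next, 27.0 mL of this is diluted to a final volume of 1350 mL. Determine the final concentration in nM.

0.424 nM

Overall dilution factor = 5 × 6 × 50 × 25 × 50 = 1.88 × 10⁶.
795 μM / 1.88 × 10⁶ = 4.24 × 10⁻⁴ μM = 0.424 nM.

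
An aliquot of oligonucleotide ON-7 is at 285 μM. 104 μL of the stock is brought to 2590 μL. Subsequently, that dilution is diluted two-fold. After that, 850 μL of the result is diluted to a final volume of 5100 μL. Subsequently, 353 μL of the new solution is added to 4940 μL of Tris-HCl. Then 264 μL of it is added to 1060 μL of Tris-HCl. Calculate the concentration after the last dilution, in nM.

Overall dilution factor = 24.90 × 2 × 6 × 14.99 × 5.015 = 2.25 × 10⁴.
285 μM / 2.25 × 10⁴ = 0.0127 μM = 12.7 nM.

12.7 nM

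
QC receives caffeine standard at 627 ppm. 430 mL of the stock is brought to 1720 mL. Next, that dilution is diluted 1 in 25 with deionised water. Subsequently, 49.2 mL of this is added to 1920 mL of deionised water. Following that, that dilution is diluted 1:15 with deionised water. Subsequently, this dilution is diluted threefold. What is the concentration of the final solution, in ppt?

Overall dilution factor = 4 × 25 × 40.02 × 15 × 3 = 1.80 × 10⁵.
627 ppm / 1.80 × 10⁵ = 3.48 × 10⁻³ ppm = 3480 ppt.

3480 ppt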